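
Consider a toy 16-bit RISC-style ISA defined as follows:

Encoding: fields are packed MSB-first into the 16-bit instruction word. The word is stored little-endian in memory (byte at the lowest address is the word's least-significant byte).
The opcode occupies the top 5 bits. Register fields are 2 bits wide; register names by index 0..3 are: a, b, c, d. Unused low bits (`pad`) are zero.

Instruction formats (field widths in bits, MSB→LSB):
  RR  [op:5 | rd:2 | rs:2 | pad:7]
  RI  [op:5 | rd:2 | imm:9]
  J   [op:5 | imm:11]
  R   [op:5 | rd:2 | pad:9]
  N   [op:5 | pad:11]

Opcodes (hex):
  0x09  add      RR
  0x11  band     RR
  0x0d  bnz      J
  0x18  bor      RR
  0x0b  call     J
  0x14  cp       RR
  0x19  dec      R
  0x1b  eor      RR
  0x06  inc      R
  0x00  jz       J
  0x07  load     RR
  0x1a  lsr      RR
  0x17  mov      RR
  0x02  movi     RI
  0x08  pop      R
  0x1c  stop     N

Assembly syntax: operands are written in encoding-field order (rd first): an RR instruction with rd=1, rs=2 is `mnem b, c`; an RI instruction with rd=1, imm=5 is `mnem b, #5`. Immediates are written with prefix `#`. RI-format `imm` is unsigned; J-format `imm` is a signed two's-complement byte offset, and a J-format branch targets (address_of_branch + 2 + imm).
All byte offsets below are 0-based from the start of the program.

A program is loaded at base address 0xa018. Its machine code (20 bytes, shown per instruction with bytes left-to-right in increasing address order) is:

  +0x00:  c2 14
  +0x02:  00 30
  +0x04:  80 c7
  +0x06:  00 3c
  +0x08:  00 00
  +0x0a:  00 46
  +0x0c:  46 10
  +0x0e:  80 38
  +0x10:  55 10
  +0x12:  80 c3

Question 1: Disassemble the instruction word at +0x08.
jz #0

+0x08: 00 00 ⇒ word 0x0000 (little)
  op=0x0000>>11=0x0 ⇒ jz (J)
  imm@[10:0]=0x0 ⇒ #0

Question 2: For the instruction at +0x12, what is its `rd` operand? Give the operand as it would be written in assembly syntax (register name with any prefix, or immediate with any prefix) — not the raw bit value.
+0x12: 80 c3 ⇒ word 0xc380 (little)
  op=0xc380>>11=0x18 ⇒ bor (RR)
  rd@[10:9]=0x1 ⇒ b
  rs@[8:7]=0x3 ⇒ d

b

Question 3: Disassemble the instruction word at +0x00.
[00] c2 14 → 0x14c2
  top 5b → 0x2 → movi [RI]
  rd@[10:9]=0x2 ⇒ c
  imm@[8:0]=0xc2 ⇒ #194

movi c, #194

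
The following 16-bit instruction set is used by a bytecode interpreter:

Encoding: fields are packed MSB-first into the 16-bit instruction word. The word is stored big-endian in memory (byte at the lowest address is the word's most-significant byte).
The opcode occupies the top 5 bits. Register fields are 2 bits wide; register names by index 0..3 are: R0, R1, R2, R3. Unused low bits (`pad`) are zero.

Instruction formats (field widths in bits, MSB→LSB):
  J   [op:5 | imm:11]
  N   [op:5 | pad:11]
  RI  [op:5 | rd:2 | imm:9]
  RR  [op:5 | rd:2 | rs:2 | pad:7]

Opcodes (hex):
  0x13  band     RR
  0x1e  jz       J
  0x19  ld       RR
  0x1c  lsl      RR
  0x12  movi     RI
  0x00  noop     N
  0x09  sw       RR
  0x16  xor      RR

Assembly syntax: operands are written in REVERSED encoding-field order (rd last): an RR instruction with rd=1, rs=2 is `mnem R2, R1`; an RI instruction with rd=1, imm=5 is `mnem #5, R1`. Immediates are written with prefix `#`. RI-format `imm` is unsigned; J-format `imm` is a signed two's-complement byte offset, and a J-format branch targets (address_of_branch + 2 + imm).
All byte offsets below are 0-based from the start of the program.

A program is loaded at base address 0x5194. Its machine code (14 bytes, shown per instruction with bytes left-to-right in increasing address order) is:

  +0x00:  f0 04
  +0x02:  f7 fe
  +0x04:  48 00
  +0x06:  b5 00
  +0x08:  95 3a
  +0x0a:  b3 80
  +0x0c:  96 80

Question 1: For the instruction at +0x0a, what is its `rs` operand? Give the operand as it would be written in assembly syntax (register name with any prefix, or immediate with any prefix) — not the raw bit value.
off 0x0a: read b3 80 as big → 0xb380
  op=0xb380>>11=0x16 ⇒ xor (RR)
  [10:9] rd=1 = R1
  [8:7] rs=3 = R3

R3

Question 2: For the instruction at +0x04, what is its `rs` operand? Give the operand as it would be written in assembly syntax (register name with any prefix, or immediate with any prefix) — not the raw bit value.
R0

@+04  big-endian(48 00) = 0x4800
  op=0x4800>>11=0x9 ⇒ sw (RR)
  [10:9] rd=0 = R0
  [8:7] rs=0 = R0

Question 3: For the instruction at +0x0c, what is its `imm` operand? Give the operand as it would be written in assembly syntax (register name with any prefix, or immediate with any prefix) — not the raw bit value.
+0x0c: 96 80 ⇒ word 0x9680 (big)
  op=0x9680>>11=0x12 ⇒ movi (RI)
  [10:9] rd=3 = R3
  [8:0] imm=128 = #128

#128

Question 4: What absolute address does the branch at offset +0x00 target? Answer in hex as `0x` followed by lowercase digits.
[00] f0 04 → 0xf004
  opcode bits[15:11]=0x1e: jz/J
  imm@[10:0]=0x4 ⇒ #4
  target = base 0x5194 + off 0x00 + 2 + imm 4 = 0x519a

0x519a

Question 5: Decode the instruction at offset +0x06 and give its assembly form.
+0x06: b5 00 ⇒ word 0xb500 (big)
  op=0xb500>>11=0x16 ⇒ xor (RR)
  rd: (w>>9)&0x3=0x2 → R2
  rs: (w>>7)&0x3=0x2 → R2

xor R2, R2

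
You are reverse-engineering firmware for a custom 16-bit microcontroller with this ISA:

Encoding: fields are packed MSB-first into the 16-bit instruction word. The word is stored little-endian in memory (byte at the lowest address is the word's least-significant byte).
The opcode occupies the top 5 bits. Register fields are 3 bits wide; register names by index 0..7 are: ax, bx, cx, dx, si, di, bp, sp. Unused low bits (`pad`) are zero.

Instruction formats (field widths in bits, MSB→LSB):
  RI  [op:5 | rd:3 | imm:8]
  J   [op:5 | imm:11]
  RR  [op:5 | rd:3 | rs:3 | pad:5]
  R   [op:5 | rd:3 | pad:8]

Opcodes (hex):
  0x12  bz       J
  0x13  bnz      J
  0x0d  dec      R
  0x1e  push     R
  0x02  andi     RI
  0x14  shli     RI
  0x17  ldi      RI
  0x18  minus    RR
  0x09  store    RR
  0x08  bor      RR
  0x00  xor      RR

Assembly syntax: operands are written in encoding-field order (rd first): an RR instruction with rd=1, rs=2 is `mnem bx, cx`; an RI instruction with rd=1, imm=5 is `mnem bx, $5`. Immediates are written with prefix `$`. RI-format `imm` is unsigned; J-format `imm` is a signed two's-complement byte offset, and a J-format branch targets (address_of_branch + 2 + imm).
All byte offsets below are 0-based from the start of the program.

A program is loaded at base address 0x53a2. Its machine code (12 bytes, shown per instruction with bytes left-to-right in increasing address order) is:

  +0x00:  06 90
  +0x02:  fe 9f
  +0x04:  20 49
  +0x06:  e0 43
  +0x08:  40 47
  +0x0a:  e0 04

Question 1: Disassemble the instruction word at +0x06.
bor dx, sp

@+06  little-endian(e0 43) = 0x43e0
  top 5b → 0x8 → bor [RR]
  rd: (w>>8)&0x7=0x3 → dx
  rs: (w>>5)&0x7=0x7 → sp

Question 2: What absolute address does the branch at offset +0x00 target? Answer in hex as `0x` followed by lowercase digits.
0x53aa

+0x00: 06 90 ⇒ word 0x9006 (little)
  top 5b → 0x12 → bz [J]
  [10:0] imm=6 = $6
  target = base 0x53a2 + off 0x00 + 2 + imm 6 = 0x53aa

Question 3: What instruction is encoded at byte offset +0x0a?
xor si, sp

@+0a  little-endian(e0 04) = 0x04e0
  opcode bits[15:11]=0x0: xor/RR
  rd: (w>>8)&0x7=0x4 → si
  rs: (w>>5)&0x7=0x7 → sp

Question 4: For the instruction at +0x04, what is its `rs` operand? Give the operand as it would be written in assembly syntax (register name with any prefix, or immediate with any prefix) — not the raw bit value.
bx

off 0x04: read 20 49 as little → 0x4920
  opcode bits[15:11]=0x9: store/RR
  [10:8] rd=1 = bx
  [7:5] rs=1 = bx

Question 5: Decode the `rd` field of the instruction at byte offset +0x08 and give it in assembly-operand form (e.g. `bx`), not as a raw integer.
sp

[08] 40 47 → 0x4740
  op=0x4740>>11=0x8 ⇒ bor (RR)
  rd@[10:8]=0x7 ⇒ sp
  rs@[7:5]=0x2 ⇒ cx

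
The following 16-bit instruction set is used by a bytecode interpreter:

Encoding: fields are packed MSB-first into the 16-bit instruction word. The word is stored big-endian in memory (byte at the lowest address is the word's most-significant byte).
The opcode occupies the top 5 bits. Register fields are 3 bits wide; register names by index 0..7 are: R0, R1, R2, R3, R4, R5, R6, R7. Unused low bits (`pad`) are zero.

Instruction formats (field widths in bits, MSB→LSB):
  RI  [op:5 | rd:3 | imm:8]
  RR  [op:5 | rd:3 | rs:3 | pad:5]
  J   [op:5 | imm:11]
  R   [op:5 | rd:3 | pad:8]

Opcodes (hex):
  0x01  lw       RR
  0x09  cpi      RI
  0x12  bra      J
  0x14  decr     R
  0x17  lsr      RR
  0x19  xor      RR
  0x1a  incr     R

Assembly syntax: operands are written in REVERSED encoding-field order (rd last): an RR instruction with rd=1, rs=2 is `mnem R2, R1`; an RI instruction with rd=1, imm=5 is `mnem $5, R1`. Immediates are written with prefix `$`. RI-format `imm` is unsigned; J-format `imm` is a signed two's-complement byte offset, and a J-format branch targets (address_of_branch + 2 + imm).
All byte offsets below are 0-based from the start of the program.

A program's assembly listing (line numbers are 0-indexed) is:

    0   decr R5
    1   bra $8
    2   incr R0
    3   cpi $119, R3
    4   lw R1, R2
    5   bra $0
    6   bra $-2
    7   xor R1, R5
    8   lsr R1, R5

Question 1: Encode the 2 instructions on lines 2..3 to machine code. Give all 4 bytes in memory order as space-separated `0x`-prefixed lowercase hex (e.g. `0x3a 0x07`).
0xd0 0x00 0x4b 0x77

2. incr fields op=0x1a:5|rd=0:3|pad=0:8 → word d000h → d0 00
3. cpi fields op=0x9:5|rd=3:3|imm=119:8 → word 4b77h → 4b 77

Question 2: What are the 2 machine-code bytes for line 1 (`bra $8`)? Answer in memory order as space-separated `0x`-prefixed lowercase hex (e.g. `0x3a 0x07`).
1. bra fields op=0x12:5|imm=8:11 → word 9008h → 90 08

0x90 0x08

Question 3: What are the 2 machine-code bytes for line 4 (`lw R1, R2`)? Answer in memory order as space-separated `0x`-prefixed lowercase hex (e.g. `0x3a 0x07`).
0x0a 0x20

line 4 (lw): pack op=0x1:5|rd=2:3|rs=1:3|pad=0:5 = 0x0a20; big→ 0a 20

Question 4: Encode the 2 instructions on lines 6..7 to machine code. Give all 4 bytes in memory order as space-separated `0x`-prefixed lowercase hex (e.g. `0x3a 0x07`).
L6: bra op=0x12:5|imm=-2:11 ⇒ 0x97fe ⇒ big 97 fe
L7: xor op=0x19:5|rd=5:3|rs=1:3|pad=0:5 ⇒ 0xcd20 ⇒ big cd 20

0x97 0xfe 0xcd 0x20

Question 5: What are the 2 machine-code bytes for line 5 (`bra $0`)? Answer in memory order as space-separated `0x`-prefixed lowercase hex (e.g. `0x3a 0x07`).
0x90 0x00

L5: bra op=0x12:5|imm=0:11 ⇒ 0x9000 ⇒ big 90 00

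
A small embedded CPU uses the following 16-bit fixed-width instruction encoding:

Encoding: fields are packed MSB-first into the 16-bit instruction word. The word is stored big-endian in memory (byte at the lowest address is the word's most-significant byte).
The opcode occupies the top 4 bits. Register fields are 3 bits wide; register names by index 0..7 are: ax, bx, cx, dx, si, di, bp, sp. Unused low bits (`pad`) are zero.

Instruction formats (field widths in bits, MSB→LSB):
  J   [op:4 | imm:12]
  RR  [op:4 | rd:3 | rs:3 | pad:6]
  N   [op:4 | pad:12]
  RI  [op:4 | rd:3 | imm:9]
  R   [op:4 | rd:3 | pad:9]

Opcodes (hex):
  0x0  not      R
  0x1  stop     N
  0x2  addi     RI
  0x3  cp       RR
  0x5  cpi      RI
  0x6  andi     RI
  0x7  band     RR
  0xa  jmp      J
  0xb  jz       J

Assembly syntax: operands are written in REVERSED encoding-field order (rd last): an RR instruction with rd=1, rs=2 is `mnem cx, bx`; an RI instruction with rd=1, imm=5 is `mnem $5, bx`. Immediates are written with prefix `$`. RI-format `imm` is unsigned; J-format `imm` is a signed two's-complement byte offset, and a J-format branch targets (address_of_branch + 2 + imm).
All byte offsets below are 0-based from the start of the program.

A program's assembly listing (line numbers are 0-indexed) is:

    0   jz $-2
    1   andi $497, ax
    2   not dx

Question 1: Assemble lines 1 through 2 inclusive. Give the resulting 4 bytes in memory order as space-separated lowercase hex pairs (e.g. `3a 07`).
1. andi fields op=0x6:4|rd=0:3|imm=497:9 → word 61f1h → 61 f1
2. not fields op=0x0:4|rd=3:3|pad=0:9 → word 0600h → 06 00

61 f1 06 00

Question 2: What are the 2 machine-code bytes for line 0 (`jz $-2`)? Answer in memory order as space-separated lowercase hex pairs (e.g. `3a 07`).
line 0 (jz): pack op=0xb:4|imm=-2:12 = 0xbffe; big→ bf fe

bf fe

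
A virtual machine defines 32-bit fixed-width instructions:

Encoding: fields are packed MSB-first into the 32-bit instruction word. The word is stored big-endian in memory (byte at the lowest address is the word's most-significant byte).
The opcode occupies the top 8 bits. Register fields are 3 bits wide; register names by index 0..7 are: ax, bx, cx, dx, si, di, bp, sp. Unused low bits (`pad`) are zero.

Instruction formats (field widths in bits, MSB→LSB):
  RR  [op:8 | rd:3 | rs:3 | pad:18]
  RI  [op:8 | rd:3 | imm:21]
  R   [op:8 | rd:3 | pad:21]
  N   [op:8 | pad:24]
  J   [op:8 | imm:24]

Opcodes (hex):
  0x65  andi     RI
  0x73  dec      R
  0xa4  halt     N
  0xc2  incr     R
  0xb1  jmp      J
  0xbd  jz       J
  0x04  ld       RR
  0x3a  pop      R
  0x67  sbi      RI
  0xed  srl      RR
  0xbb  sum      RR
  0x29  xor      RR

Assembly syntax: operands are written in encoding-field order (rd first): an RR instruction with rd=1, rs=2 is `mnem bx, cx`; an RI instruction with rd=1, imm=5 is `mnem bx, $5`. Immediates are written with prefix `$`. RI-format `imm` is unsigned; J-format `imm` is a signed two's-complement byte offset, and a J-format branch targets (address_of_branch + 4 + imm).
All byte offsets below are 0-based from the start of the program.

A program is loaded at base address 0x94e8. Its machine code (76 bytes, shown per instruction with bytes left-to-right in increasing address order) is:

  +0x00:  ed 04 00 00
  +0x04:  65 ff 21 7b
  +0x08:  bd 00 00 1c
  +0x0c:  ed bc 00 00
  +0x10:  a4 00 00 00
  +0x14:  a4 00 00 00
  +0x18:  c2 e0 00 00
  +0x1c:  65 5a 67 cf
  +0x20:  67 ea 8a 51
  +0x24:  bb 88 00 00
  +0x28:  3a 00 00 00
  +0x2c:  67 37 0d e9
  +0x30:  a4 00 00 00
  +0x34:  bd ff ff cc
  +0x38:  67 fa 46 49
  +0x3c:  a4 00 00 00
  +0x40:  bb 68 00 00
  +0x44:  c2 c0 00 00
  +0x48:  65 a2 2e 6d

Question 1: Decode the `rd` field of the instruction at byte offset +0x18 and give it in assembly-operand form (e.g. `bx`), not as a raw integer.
+0x18: c2 e0 00 00 ⇒ word 0xc2e00000 (big)
  opcode bits[31:24]=0xc2: incr/R
  rd: (w>>21)&0x7=0x7 → sp

sp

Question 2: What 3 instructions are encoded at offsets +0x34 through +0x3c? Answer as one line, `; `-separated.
jz $-52; sbi sp, $1721929; halt

+0x34: bd ff ff cc ⇒ word 0xbdffffcc (big)
  op=0xbdffffcc>>24=0xbd ⇒ jz (J)
  imm: (w>>0)&0xffffff=0xffffcc (s24→-52) → $-52
+0x38: 67 fa 46 49 ⇒ word 0x67fa4649 (big)
  op=0x67fa4649>>24=0x67 ⇒ sbi (RI)
  rd: (w>>21)&0x7=0x7 → sp
  imm: (w>>0)&0x1fffff=0x1a4649 → $1721929
+0x3c: a4 00 00 00 ⇒ word 0xa4000000 (big)
  op=0xa4000000>>24=0xa4 ⇒ halt (N)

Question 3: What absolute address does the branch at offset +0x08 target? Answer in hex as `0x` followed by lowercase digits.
0x9510

[08] bd 00 00 1c → 0xbd00001c
  top 8b → 0xbd → jz [J]
  imm@[23:0]=0x1c ⇒ $28
  target = base 0x94e8 + off 0x08 + 4 + imm 28 = 0x9510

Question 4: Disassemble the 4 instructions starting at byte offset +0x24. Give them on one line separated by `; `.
[24] bb 88 00 00 → 0xbb880000
  top 8b → 0xbb → sum [RR]
  rd: (w>>21)&0x7=0x4 → si
  rs: (w>>18)&0x7=0x2 → cx
[28] 3a 00 00 00 → 0x3a000000
  top 8b → 0x3a → pop [R]
  rd: (w>>21)&0x7=0x0 → ax
[2c] 67 37 0d e9 → 0x67370de9
  top 8b → 0x67 → sbi [RI]
  rd: (w>>21)&0x7=0x1 → bx
  imm: (w>>0)&0x1fffff=0x170de9 → $1510889
[30] a4 00 00 00 → 0xa4000000
  top 8b → 0xa4 → halt [N]

sum si, cx; pop ax; sbi bx, $1510889; halt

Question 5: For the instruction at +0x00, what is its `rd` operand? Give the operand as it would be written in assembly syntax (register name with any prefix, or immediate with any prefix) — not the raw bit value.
ax

[00] ed 04 00 00 → 0xed040000
  opcode bits[31:24]=0xed: srl/RR
  rd@[23:21]=0x0 ⇒ ax
  rs@[20:18]=0x1 ⇒ bx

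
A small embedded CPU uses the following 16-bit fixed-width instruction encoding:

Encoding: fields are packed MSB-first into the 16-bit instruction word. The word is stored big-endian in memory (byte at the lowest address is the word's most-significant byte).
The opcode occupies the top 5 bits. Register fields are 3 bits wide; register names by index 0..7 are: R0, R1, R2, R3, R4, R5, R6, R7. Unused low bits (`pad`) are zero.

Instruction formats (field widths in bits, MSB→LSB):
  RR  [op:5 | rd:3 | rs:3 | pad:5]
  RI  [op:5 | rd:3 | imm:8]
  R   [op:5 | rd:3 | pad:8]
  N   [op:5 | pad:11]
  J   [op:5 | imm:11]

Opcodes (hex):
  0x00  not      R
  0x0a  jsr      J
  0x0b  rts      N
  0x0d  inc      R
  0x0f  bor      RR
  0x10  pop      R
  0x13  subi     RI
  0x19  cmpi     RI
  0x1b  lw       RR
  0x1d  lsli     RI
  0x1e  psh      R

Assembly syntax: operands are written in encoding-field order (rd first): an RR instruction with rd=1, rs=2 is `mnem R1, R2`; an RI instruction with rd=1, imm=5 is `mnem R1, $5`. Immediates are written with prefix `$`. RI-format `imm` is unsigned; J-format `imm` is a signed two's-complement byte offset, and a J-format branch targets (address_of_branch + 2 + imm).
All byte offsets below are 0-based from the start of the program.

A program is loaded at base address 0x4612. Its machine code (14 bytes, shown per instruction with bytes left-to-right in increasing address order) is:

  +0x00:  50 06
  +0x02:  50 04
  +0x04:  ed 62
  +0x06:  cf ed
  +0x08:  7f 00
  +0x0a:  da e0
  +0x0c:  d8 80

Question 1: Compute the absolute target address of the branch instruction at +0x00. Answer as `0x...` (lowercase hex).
@+00  big-endian(50 06) = 0x5006
  top 5b → 0xa → jsr [J]
  imm@[10:0]=0x6 ⇒ $6
  target = base 0x4612 + off 0x00 + 2 + imm 6 = 0x461a

0x461a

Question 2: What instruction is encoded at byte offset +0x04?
lsli R5, $98

+0x04: ed 62 ⇒ word 0xed62 (big)
  op=0xed62>>11=0x1d ⇒ lsli (RI)
  rd@[10:8]=0x5 ⇒ R5
  imm@[7:0]=0x62 ⇒ $98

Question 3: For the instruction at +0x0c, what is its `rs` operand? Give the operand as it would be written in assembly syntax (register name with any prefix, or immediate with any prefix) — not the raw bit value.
@+0c  big-endian(d8 80) = 0xd880
  opcode bits[15:11]=0x1b: lw/RR
  rd: (w>>8)&0x7=0x0 → R0
  rs: (w>>5)&0x7=0x4 → R4

R4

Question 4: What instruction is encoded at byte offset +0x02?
jsr $4

+0x02: 50 04 ⇒ word 0x5004 (big)
  top 5b → 0xa → jsr [J]
  imm: (w>>0)&0x7ff=0x4 → $4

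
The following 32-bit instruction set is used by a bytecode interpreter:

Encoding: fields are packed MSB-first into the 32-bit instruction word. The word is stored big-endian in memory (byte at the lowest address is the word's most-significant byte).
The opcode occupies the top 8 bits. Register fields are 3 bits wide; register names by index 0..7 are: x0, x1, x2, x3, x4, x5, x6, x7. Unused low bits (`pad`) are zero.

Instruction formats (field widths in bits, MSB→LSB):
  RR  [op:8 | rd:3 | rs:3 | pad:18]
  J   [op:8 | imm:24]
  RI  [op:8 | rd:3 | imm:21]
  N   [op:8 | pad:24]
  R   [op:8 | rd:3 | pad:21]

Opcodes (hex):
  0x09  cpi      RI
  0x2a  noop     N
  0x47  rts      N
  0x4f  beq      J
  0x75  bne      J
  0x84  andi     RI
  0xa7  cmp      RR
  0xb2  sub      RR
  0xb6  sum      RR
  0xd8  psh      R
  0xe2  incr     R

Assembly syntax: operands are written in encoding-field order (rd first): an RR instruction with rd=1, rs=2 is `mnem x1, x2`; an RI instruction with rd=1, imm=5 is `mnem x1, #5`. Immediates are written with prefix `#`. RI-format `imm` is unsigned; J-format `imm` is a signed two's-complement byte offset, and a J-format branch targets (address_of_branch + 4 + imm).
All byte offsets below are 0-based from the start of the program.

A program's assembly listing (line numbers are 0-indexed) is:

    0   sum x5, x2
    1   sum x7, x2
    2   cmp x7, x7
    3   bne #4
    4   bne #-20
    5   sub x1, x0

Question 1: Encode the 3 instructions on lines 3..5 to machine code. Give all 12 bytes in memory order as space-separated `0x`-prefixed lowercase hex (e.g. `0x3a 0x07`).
3. bne fields op=0x75:8|imm=4:24 → word 75000004h → 75 00 00 04
4. bne fields op=0x75:8|imm=-20:24 → word 75ffffech → 75 ff ff ec
5. sub fields op=0xb2:8|rd=1:3|rs=0:3|pad=0:18 → word b2200000h → b2 20 00 00

0x75 0x00 0x00 0x04 0x75 0xff 0xff 0xec 0xb2 0x20 0x00 0x00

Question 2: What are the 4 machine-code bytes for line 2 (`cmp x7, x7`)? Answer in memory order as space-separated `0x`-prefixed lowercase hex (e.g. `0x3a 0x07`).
line 2 (cmp): pack op=0xa7:8|rd=7:3|rs=7:3|pad=0:18 = 0xa7fc0000; big→ a7 fc 00 00

0xa7 0xfc 0x00 0x00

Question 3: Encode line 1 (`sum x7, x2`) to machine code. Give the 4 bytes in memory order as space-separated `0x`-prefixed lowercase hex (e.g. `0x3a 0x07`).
0xb6 0xe8 0x00 0x00

line 1 (sum): pack op=0xb6:8|rd=7:3|rs=2:3|pad=0:18 = 0xb6e80000; big→ b6 e8 00 00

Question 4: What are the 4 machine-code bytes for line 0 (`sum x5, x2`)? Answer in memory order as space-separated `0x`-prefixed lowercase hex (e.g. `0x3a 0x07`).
0xb6 0xa8 0x00 0x00

0. sum fields op=0xb6:8|rd=5:3|rs=2:3|pad=0:18 → word b6a80000h → b6 a8 00 00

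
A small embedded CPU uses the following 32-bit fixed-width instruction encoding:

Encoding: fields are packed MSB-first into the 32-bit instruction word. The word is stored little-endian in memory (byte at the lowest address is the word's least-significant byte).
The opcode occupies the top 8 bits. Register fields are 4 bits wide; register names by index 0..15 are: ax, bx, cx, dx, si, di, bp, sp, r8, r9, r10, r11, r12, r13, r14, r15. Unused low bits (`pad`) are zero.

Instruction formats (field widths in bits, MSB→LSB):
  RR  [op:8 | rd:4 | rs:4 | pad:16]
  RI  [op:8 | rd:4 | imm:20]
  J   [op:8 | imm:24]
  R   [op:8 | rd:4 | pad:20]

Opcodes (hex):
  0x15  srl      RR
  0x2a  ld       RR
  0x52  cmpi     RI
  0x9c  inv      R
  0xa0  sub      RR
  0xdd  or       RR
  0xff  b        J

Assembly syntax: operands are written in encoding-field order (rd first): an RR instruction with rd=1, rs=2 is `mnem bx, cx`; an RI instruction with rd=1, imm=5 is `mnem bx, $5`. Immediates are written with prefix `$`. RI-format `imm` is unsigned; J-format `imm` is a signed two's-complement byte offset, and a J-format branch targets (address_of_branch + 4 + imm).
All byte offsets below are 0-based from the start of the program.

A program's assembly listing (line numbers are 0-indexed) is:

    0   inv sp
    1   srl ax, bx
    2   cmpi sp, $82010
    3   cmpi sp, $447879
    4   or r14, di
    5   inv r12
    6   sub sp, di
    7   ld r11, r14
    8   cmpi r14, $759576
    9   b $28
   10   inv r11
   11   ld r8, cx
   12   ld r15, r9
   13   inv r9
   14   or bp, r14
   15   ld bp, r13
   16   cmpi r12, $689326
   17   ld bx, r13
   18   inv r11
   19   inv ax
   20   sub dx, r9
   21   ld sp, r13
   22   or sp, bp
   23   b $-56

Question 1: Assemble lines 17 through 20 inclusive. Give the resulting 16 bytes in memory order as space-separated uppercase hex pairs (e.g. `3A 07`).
00 00 1D 2A 00 00 B0 9C 00 00 00 9C 00 00 39 A0

17. ld fields op=0x2a:8|rd=1:4|rs=13:4|pad=0:16 → word 2a1d0000h → 00 00 1d 2a
18. inv fields op=0x9c:8|rd=11:4|pad=0:20 → word 9cb00000h → 00 00 b0 9c
19. inv fields op=0x9c:8|rd=0:4|pad=0:20 → word 9c000000h → 00 00 00 9c
20. sub fields op=0xa0:8|rd=3:4|rs=9:4|pad=0:16 → word a0390000h → 00 00 39 a0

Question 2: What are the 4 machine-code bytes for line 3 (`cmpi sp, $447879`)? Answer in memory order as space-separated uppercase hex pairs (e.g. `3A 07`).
87 D5 76 52

L3: cmpi op=0x52:8|rd=7:4|imm=447879:20 ⇒ 0x5276d587 ⇒ little 87 d5 76 52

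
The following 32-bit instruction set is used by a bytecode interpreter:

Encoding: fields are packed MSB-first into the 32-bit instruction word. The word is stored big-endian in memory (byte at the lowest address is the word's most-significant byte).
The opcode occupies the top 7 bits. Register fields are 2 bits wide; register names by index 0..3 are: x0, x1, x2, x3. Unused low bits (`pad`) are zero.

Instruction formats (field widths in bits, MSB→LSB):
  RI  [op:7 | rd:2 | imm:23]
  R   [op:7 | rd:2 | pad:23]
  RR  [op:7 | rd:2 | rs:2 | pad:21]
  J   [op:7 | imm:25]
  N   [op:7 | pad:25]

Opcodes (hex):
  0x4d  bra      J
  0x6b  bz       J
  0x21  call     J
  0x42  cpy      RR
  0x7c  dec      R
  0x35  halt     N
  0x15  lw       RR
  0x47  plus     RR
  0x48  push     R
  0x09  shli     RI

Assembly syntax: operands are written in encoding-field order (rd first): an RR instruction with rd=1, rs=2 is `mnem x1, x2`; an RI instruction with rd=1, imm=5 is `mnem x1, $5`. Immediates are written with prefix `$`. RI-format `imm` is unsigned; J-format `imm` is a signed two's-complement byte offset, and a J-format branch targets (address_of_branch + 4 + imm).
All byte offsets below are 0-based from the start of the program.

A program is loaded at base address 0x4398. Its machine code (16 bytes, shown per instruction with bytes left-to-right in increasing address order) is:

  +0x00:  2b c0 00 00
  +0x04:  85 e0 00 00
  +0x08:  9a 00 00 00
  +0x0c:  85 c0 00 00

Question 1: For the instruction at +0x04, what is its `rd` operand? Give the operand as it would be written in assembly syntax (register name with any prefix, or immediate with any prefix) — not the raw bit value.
@+04  big-endian(85 e0 00 00) = 0x85e00000
  top 7b → 0x42 → cpy [RR]
  rd@[24:23]=0x3 ⇒ x3
  rs@[22:21]=0x3 ⇒ x3

x3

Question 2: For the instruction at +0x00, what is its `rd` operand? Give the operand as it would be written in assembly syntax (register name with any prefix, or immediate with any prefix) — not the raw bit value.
x3

+0x00: 2b c0 00 00 ⇒ word 0x2bc00000 (big)
  top 7b → 0x15 → lw [RR]
  rd@[24:23]=0x3 ⇒ x3
  rs@[22:21]=0x2 ⇒ x2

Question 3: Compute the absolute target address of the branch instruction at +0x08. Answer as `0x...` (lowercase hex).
0x43a4

off 0x08: read 9a 00 00 00 as big → 0x9a000000
  opcode bits[31:25]=0x4d: bra/J
  imm: (w>>0)&0x1ffffff=0x0 → $0
  target = base 0x4398 + off 0x08 + 4 + imm 0 = 0x43a4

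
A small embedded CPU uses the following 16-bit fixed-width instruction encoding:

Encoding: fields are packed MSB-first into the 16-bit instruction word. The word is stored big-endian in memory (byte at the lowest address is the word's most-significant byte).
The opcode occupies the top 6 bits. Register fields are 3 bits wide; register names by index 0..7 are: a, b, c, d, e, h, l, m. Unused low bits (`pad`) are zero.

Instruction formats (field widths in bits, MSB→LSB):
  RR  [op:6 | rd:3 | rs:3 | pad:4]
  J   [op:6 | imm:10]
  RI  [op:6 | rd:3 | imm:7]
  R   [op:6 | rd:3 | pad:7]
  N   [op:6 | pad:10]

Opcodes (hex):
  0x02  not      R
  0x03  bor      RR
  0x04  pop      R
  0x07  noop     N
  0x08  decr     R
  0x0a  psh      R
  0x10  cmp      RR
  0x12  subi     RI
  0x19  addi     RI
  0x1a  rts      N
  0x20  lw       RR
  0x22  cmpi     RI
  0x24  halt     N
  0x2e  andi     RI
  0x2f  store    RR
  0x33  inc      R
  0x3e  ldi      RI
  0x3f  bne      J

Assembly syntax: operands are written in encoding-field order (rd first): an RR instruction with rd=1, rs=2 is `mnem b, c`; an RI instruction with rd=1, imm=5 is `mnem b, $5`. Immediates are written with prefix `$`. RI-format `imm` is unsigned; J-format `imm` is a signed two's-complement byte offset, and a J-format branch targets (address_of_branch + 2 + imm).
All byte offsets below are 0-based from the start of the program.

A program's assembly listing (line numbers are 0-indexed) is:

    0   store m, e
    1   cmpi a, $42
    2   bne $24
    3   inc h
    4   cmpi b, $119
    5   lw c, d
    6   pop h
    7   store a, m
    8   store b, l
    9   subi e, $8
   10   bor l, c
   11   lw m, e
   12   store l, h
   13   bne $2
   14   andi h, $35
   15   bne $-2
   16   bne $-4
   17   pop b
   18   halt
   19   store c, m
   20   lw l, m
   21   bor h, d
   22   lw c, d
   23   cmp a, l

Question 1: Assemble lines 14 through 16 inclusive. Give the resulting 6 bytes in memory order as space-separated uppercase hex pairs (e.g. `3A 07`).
14. andi fields op=0x2e:6|rd=5:3|imm=35:7 → word baa3h → ba a3
15. bne fields op=0x3f:6|imm=-2:10 → word fffeh → ff fe
16. bne fields op=0x3f:6|imm=-4:10 → word fffch → ff fc

BA A3 FF FE FF FC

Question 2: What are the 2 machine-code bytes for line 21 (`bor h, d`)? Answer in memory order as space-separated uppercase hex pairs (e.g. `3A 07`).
0E B0

21. bor fields op=0x3:6|rd=5:3|rs=3:3|pad=0:4 → word 0eb0h → 0e b0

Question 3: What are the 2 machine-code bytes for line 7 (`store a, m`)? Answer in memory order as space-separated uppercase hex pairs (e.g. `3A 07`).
7. store fields op=0x2f:6|rd=0:3|rs=7:3|pad=0:4 → word bc70h → bc 70

BC 70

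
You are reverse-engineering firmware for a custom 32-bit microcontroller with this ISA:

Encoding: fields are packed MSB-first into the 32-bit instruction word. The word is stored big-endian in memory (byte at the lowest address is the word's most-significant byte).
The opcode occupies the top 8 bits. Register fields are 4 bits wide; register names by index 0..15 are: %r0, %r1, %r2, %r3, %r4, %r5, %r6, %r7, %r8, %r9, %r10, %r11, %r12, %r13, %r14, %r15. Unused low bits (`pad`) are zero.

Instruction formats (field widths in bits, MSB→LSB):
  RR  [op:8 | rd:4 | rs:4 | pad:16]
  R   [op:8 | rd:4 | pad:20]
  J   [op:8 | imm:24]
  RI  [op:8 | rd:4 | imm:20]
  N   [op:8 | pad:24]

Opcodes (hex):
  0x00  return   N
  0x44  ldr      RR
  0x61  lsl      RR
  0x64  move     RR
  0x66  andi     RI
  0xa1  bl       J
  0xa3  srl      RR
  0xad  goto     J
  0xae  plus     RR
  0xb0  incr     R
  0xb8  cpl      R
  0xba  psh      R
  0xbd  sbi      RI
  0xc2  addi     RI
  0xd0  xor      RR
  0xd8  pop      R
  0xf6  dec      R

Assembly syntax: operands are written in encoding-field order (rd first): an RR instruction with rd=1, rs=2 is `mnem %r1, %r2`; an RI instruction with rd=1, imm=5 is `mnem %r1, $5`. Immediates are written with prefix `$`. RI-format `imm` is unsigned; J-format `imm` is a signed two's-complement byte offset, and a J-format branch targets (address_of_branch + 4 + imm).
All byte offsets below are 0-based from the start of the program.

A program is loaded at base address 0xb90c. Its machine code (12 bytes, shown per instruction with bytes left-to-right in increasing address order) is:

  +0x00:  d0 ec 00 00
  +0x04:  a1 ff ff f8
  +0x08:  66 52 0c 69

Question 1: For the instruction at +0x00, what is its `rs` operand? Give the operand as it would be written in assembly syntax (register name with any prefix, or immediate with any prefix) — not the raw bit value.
@+00  big-endian(d0 ec 00 00) = 0xd0ec0000
  op=0xd0ec0000>>24=0xd0 ⇒ xor (RR)
  rd: (w>>20)&0xf=0xe → %r14
  rs: (w>>16)&0xf=0xc → %r12

%r12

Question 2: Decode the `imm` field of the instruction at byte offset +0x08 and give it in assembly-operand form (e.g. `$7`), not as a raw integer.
$134249

off 0x08: read 66 52 0c 69 as big → 0x66520c69
  top 8b → 0x66 → andi [RI]
  [23:20] rd=5 = %r5
  [19:0] imm=134249 = $134249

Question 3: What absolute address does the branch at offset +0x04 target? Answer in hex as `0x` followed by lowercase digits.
0xb90c

@+04  big-endian(a1 ff ff f8) = 0xa1fffff8
  top 8b → 0xa1 → bl [J]
  imm: (w>>0)&0xffffff=0xfffff8 (s24→-8) → $-8
  target = base 0xb90c + off 0x04 + 4 + imm -8 = 0xb90c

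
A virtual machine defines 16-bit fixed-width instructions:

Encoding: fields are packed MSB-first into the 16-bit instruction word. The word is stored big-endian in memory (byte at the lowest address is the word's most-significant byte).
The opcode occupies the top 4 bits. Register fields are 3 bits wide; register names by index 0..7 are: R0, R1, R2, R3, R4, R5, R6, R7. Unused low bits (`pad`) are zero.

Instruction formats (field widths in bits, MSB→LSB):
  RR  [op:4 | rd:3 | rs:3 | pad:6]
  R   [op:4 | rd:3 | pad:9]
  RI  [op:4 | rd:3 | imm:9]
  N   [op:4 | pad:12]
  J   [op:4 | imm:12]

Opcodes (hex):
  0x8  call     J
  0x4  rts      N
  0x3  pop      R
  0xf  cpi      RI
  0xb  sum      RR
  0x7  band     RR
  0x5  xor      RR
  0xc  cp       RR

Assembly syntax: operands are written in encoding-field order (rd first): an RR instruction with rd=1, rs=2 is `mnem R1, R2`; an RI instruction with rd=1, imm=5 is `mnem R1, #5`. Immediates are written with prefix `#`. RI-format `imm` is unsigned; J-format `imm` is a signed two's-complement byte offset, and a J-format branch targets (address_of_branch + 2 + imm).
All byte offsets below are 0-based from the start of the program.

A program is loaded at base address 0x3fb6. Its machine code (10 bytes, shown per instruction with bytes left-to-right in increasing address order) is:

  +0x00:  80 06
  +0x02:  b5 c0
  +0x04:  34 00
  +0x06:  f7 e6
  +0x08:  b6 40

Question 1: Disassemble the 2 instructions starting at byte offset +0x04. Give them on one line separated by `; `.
pop R2; cpi R3, #486

+0x04: 34 00 ⇒ word 0x3400 (big)
  top 4b → 0x3 → pop [R]
  [11:9] rd=2 = R2
+0x06: f7 e6 ⇒ word 0xf7e6 (big)
  top 4b → 0xf → cpi [RI]
  [11:9] rd=3 = R3
  [8:0] imm=486 = #486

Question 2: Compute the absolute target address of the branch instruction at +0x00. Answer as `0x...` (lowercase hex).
@+00  big-endian(80 06) = 0x8006
  opcode bits[15:12]=0x8: call/J
  imm@[11:0]=0x6 ⇒ #6
  target = base 0x3fb6 + off 0x00 + 2 + imm 6 = 0x3fbe

0x3fbe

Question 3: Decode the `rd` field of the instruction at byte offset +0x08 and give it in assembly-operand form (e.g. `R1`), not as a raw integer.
+0x08: b6 40 ⇒ word 0xb640 (big)
  opcode bits[15:12]=0xb: sum/RR
  rd: (w>>9)&0x7=0x3 → R3
  rs: (w>>6)&0x7=0x1 → R1

R3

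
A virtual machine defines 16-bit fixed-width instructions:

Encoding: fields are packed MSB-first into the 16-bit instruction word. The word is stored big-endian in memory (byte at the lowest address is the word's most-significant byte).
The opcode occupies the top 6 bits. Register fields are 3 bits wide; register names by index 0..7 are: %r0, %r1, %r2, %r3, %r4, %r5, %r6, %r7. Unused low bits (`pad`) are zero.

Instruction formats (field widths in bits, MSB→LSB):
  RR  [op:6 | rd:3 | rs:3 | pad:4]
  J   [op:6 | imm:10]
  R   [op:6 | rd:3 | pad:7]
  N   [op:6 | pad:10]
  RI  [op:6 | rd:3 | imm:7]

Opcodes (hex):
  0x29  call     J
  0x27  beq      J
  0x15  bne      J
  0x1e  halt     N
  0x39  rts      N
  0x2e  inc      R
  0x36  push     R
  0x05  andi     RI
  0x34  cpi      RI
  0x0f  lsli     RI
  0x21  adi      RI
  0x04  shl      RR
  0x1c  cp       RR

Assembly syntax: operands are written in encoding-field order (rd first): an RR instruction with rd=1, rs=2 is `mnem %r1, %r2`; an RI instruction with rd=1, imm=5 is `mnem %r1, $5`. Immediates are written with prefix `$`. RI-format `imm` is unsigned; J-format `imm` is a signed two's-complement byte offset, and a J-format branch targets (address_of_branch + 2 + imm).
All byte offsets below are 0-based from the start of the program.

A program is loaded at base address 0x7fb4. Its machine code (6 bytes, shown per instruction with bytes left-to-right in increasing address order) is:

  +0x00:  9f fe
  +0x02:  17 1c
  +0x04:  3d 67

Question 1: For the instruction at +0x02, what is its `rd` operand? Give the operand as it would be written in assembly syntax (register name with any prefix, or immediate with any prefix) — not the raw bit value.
%r6

+0x02: 17 1c ⇒ word 0x171c (big)
  opcode bits[15:10]=0x5: andi/RI
  rd: (w>>7)&0x7=0x6 → %r6
  imm: (w>>0)&0x7f=0x1c → $28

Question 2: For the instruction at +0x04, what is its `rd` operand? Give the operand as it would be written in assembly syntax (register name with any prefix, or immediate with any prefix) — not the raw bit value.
off 0x04: read 3d 67 as big → 0x3d67
  op=0x3d67>>10=0xf ⇒ lsli (RI)
  [9:7] rd=2 = %r2
  [6:0] imm=103 = $103

%r2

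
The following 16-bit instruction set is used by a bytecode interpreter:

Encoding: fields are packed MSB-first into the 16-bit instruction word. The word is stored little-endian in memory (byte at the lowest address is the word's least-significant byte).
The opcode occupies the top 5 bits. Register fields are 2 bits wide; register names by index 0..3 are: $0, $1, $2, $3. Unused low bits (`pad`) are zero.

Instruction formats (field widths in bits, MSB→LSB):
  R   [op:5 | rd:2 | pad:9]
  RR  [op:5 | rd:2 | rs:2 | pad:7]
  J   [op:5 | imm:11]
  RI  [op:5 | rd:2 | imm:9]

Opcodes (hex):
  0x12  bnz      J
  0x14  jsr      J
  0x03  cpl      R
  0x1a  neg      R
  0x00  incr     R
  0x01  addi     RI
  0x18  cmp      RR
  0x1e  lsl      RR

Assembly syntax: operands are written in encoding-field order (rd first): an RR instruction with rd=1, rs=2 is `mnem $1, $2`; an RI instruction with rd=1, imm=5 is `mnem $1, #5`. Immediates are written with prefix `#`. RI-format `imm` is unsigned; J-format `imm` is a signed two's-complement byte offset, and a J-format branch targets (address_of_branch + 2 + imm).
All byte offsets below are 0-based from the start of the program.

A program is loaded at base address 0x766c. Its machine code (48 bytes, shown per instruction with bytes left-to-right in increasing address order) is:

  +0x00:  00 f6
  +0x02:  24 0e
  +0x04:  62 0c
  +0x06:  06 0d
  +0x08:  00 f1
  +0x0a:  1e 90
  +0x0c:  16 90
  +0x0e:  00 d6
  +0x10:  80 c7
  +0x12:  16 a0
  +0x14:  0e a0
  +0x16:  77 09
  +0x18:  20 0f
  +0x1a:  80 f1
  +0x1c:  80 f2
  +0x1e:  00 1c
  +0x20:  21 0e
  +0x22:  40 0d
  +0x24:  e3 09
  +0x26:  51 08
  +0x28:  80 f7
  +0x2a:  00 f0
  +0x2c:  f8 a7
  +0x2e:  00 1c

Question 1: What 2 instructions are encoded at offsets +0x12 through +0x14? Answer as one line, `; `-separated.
jsr #22; jsr #14

@+12  little-endian(16 a0) = 0xa016
  op=0xa016>>11=0x14 ⇒ jsr (J)
  [10:0] imm=22 = #22
@+14  little-endian(0e a0) = 0xa00e
  op=0xa00e>>11=0x14 ⇒ jsr (J)
  [10:0] imm=14 = #14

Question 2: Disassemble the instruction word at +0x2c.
jsr #-8

off 0x2c: read f8 a7 as little → 0xa7f8
  opcode bits[15:11]=0x14: jsr/J
  imm: (w>>0)&0x7ff=0x7f8 (s11→-8) → #-8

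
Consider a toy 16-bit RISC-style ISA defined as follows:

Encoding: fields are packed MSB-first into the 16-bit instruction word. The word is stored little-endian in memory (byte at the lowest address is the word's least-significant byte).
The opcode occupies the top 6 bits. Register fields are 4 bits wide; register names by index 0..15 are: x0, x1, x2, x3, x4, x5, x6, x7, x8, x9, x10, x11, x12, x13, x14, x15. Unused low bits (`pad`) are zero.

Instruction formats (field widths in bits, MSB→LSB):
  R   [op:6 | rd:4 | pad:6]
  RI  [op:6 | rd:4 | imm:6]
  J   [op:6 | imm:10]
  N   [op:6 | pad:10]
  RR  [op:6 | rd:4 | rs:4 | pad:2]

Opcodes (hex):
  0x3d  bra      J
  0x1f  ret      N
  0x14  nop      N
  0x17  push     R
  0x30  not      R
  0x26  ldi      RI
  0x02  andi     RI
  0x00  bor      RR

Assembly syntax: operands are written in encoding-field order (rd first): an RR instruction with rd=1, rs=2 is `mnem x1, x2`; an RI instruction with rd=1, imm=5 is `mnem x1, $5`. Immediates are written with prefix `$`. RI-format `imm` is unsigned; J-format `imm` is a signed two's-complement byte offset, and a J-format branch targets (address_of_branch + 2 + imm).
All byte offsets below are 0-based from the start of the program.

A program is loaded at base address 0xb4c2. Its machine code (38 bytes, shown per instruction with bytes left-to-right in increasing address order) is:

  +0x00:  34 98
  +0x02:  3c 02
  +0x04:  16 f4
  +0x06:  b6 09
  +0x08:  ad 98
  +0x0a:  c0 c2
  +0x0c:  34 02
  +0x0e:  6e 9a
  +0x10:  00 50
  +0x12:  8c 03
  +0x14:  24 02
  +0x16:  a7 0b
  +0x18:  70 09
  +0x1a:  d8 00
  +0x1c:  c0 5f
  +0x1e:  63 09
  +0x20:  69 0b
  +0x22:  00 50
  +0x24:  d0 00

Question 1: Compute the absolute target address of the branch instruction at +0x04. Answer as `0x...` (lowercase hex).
0xb4de

[04] 16 f4 → 0xf416
  opcode bits[15:10]=0x3d: bra/J
  imm: (w>>0)&0x3ff=0x16 → $22
  target = base 0xb4c2 + off 0x04 + 2 + imm 22 = 0xb4de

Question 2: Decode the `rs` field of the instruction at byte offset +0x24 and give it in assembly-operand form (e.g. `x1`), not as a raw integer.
[24] d0 00 → 0x00d0
  op=0x00d0>>10=0x0 ⇒ bor (RR)
  rd@[9:6]=0x3 ⇒ x3
  rs@[5:2]=0x4 ⇒ x4

x4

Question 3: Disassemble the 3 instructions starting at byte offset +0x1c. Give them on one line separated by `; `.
[1c] c0 5f → 0x5fc0
  opcode bits[15:10]=0x17: push/R
  [9:6] rd=15 = x15
[1e] 63 09 → 0x0963
  opcode bits[15:10]=0x2: andi/RI
  [9:6] rd=5 = x5
  [5:0] imm=35 = $35
[20] 69 0b → 0x0b69
  opcode bits[15:10]=0x2: andi/RI
  [9:6] rd=13 = x13
  [5:0] imm=41 = $41

push x15; andi x5, $35; andi x13, $41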